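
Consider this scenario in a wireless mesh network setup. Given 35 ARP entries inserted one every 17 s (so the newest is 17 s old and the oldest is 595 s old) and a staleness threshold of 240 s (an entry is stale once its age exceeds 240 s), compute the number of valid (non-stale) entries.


Ages are k * 595/35 s for k = 1..35 (spacing = 17.0000 s).
Entry k is valid iff k * 595/35 <= 240 iff k <= 35 * 240 / 595 = 14.1176
n_valid = floor(14.1176) = 14
(n_stale = 35 - 14 = 21)

14


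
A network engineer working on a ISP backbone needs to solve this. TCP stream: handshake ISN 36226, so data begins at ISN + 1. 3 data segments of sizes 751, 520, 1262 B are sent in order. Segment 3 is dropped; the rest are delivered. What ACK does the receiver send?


SYN uses sequence number 36226; first data byte = ISN + 1 = 36227.
Segment 1: SEQ = 36227, len = 751 B, covers [36227, 36977]
Segment 2: SEQ = 36978, len = 520 B, covers [36978, 37497]
Segment 3: SEQ = 37498, len = 1262 B, covers [37498, 38759] [LOST]
In-order data received: bytes [36227, 37497] (segments 1..2).
Segment 3 missing -> gap begins at byte 37498.
Cumulative ACK = next expected in-order byte = 36227 + 751 + 520 = 37498

37498


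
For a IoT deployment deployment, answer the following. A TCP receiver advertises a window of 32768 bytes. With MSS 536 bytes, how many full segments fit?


Given: RWND = 32768 bytes, MSS = 536 bytes
Full segments = floor(RWND / MSS)
Full segments = floor(32768 / 536)
Full segments = floor(61.1343) = 61

61


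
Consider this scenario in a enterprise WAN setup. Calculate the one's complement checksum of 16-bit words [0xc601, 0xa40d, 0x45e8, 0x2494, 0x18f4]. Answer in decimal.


Given words: [0xc601, 0xa40d, 0x45e8, 0x2494, 0x18f4]
Step 1: Sum all words
Raw sum = 50689 + 41997 + 17896 + 9364 + 6388 = 126334
Step 2: Fold carry: (60798 + 1) = 60799
One's complement = ~60799 & 0xFFFF = 4736

4736


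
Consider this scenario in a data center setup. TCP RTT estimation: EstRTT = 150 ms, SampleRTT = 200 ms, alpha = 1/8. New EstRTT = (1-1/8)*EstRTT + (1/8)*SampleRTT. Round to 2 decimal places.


Given: EstRTT = 150 ms, SampleRTT = 200 ms, alpha = 1/8
New EstRTT = (1 - alpha) * EstRTT + alpha * SampleRTT
(7/8) * 150 = 131.25
(1/8) * 200 = 25
New EstRTT = 131.25 + 25 = 156.25 ms -> 156.25 ms (2 dp)

156.25


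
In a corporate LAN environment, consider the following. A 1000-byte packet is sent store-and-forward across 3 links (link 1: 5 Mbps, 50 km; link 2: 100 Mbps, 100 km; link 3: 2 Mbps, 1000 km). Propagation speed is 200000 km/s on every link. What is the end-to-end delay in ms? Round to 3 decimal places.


Packet = 1000 bytes = 8000 bits. Store-and-forward: sum (t_trans + t_prop) per link.
Link 1: t_trans = 8000/(5*10^6) s = 1.6000 ms; t_prop = 50/200000 s = 0.2500 ms; subtotal = 1.8500 ms
Link 2: t_trans = 8000/(100*10^6) s = 0.0800 ms; t_prop = 100/200000 s = 0.5000 ms; subtotal = 0.5800 ms
Link 3: t_trans = 8000/(2*10^6) s = 4.0000 ms; t_prop = 1000/200000 s = 5.0000 ms; subtotal = 9.0000 ms
End-to-end = 1.8500 + 0.5800 + 9.0000 = 11.4300 ms -> 11.430 ms (3 dp)

11.430


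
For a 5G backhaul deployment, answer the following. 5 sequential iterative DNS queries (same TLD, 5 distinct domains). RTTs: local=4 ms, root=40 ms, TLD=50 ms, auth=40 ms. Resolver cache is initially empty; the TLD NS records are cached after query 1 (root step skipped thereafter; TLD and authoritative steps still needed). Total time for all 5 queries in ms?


Lookup 1 (cold cache): local + root + TLD + auth = 4 + 40 + 50 + 40 = 134 ms
Lookups 2..5 (TLD NS cached -> skip root; new domain -> still ask TLD and auth): local + TLD + auth = 4 + 50 + 40 = 94 ms each
Remaining 4 lookups: 4 * 94 = 376 ms
Total = 134 + 376 = 510 ms

510


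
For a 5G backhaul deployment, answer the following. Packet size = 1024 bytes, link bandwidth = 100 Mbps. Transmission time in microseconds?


Given: packet = 1024 bytes, bandwidth = 100 Mbps
Packet in bits = 1024 * 8 = 8192 bits
Bandwidth = 100 * 10^6 = 100000000 bps
Time = 8192 / 100000000 seconds
Time in us = 8192 * 10^6 / 100000000 = 81.92

81.92


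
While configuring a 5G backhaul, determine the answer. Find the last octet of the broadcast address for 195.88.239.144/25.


Given: IP = 195.88.239.144, prefix = /25
Host bits = 32 - 25 = 7
Network last octet = 144 AND mask = 128
Host part size = 2^7 - 1 = 127
Broadcast last octet = 128 OR 127 = 255

255


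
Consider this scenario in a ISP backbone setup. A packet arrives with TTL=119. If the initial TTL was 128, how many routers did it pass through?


Given: initial TTL = 128, received TTL = 119
Hops = initial TTL - received TTL
Hops = 128 - 119 = 9

9


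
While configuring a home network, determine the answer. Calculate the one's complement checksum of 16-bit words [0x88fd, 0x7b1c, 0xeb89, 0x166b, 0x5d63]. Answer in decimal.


Given words: [0x88fd, 0x7b1c, 0xeb89, 0x166b, 0x5d63]
Step 1: Sum all words
Raw sum = 35069 + 31516 + 60297 + 5739 + 23907 = 156528
Step 2: Fold carry: (25456 + 2) = 25458
One's complement = ~25458 & 0xFFFF = 40077

40077


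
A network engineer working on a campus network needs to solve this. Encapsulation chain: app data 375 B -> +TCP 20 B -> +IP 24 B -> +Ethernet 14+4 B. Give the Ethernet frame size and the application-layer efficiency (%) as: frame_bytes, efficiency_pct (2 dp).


TCP segment = 375 + 20 = 395 B
IP packet = 395 + 24 = 419 B
Ethernet frame = 419 + 14 + 4 = 437 B
Efficiency = app / frame = 375 / 437 = 0.858124 = 85.8124% -> 85.81% (2 dp)

437, 85.81


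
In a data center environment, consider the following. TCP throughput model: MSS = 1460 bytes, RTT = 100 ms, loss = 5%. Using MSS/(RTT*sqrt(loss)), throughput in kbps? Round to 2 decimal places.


Given: MSS = 1460 bytes, RTT = 100 ms, loss = 5%
RTT in seconds = 100 / 1000 = 0.1
Loss rate = 5% = 0.05
sqrt(loss) = sqrt(0.05) = 0.223606797750
Throughput (bytes/s) = 1460 / (0.1 * 0.223606797750) = 65293.1849
Throughput (kbps) = 65293.1849 * 8 / 1000 = 522.345480 -> 522.35 kbps (2 dp)

522.35


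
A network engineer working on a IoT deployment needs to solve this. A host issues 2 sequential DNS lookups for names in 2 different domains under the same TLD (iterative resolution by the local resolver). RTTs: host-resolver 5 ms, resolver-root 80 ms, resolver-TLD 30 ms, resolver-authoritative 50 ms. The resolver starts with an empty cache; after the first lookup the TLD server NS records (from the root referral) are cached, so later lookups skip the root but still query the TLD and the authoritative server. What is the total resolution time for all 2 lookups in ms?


Lookup 1 (cold cache): local + root + TLD + auth = 5 + 80 + 30 + 50 = 165 ms
Lookups 2..2 (TLD NS cached -> skip root; new domain -> still ask TLD and auth): local + TLD + auth = 5 + 30 + 50 = 85 ms each
Remaining 1 lookups: 1 * 85 = 85 ms
Total = 165 + 85 = 250 ms

250


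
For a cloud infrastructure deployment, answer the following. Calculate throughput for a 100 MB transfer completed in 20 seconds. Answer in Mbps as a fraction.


Given: file = 100 MB, time = 20 s
File in Mb = 100 * 8 = 800 Mb
Throughput = 800 / 20 Mbps
Throughput = 40 Mbps

40


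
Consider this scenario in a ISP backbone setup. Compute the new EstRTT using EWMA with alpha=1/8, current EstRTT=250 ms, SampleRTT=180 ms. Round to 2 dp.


Given: EstRTT = 250 ms, SampleRTT = 180 ms, alpha = 1/8
New EstRTT = (1 - alpha) * EstRTT + alpha * SampleRTT
(7/8) * 250 = 218.75
(1/8) * 180 = 22.5
New EstRTT = 218.75 + 22.5 = 241.25 ms -> 241.25 ms (2 dp)

241.25


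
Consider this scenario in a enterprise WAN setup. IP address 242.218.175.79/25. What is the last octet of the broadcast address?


Given: IP = 242.218.175.79, prefix = /25
Host bits = 32 - 25 = 7
Network last octet = 79 AND mask = 0
Host part size = 2^7 - 1 = 127
Broadcast last octet = 0 OR 127 = 127

127


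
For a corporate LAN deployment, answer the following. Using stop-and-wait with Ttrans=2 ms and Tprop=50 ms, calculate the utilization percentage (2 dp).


Given: Ttrans = 2 ms, Tprop = 50 ms
RTT = 2 * Tprop = 2 * 50 = 100 ms
U = Ttrans / (Ttrans + RTT)
U = 2 / (2 + 100)
U = 2 / 102 = 0.019608
U% = 1.96%

1.96


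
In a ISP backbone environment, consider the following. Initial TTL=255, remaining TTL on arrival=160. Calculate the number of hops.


Given: initial TTL = 255, received TTL = 160
Hops = initial TTL - received TTL
Hops = 255 - 160 = 95

95


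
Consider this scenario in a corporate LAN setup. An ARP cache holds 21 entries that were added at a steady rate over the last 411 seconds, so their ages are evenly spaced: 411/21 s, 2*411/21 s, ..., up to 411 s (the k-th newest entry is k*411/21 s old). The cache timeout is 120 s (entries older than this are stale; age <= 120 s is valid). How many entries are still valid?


Ages are k * 411/21 s for k = 1..21 (spacing = 19.5714 s).
Entry k is valid iff k * 411/21 <= 120 iff k <= 21 * 120 / 411 = 6.1314
n_valid = floor(6.1314) = 6
(n_stale = 21 - 6 = 15)

6


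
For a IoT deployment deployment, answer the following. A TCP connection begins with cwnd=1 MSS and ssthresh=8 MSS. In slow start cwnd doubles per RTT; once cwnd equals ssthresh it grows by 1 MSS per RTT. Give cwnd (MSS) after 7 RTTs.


RTT 0: cwnd = 1 MSS (initial)
RTT 1: cwnd = 2 MSS (slow start, doubled)
RTT 2: cwnd = 4 MSS (slow start, doubled)
RTT 3: cwnd = 8 MSS (slow start, doubled)
RTT 4: cwnd = 9 MSS (congestion avoidance, +1)
RTT 5: cwnd = 10 MSS (congestion avoidance, +1)
RTT 6: cwnd = 11 MSS (congestion avoidance, +1)
RTT 7: cwnd = 12 MSS (congestion avoidance, +1)

12


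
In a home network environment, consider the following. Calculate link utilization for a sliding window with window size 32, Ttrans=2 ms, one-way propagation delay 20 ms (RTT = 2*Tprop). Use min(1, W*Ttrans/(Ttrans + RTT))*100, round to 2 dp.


Given: W = 32, Ttrans = 2 ms, RTT = 40 ms (= 2 * Tprop, Tprop = 20 ms)
Cycle time = Ttrans + RTT = 2 + 40 = 42 ms (first packet sent until its ACK returns)
W * Ttrans = 32 * 2 = 64 ms of sending per cycle
W * Ttrans / (Ttrans + RTT) = 64 / 42 = 1.523810
U = min(1, 1.523810) = 1.000000
U% = 100.00%

100.00


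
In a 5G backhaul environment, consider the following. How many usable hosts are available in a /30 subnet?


Given: subnet mask /30
Host bits = 32 - 30 = 2
Total addresses = 2^2 = 4
Usable hosts = 4 - 2 (network + broadcast) = 2

2


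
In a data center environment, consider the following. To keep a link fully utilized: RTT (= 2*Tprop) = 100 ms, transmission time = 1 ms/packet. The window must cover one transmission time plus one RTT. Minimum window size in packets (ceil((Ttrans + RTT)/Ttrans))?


Given: Ttrans = 1 ms, RTT = 100 ms (= 2 * Tprop, Tprop = 50 ms)
Time until first ACK returns = Ttrans + RTT = 1 + 100 = 101 ms
Need W * Ttrans >= Ttrans + RTT  ->  W >= (Ttrans + RTT) / Ttrans
(Ttrans + RTT) / Ttrans = 101 / 1 = 101
W_min = ceil(101) = 101

101


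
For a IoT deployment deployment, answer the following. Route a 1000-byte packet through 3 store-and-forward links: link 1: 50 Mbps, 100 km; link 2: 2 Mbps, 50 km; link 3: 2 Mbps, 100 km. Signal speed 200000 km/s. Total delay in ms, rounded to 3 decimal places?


Packet = 1000 bytes = 8000 bits. Store-and-forward: sum (t_trans + t_prop) per link.
Link 1: t_trans = 8000/(50*10^6) s = 0.1600 ms; t_prop = 100/200000 s = 0.5000 ms; subtotal = 0.6600 ms
Link 2: t_trans = 8000/(2*10^6) s = 4.0000 ms; t_prop = 50/200000 s = 0.2500 ms; subtotal = 4.2500 ms
Link 3: t_trans = 8000/(2*10^6) s = 4.0000 ms; t_prop = 100/200000 s = 0.5000 ms; subtotal = 4.5000 ms
End-to-end = 0.6600 + 4.2500 + 4.5000 = 9.4100 ms -> 9.410 ms (3 dp)

9.410


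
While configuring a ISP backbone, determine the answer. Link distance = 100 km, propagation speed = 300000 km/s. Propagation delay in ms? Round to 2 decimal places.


Given: distance = 100 km, speed = 300000 km/s
Delay = distance / speed = 100 / 300000 seconds
Delay in ms = 100 * 1000 / 300000
Delay = 0.3333 ms
Rounded to 2 dp = 0.33 ms

0.33


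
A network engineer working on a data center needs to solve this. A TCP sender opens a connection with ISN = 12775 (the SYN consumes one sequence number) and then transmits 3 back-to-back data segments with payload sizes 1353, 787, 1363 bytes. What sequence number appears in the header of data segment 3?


The SYN occupies sequence number ISN = 12775, so the first data byte is ISN + 1 = 12776.
SEQ of data segment i = (ISN + 1) + sum of payload sizes of segments 1..i-1.
Segment 1: SEQ = 12776, payload = 1353 bytes
Segment 2: SEQ = 14129, payload = 787 bytes
Segment 3: SEQ = 14916, payload = 1363 bytes
SEQ of segment 3 = 12776 + 1353 + 787 = 14916

14916


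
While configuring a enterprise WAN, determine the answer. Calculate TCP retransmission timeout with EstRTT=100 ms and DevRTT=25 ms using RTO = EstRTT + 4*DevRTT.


Given: EstRTT = 100 ms, DevRTT = 25 ms
Timeout = EstRTT + 4 * DevRTT
4 * DevRTT = 4 * 25 = 100
Timeout = 100 + 100 = 200 ms

200


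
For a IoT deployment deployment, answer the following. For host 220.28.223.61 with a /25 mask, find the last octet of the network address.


Given: IP = 220.28.223.61, prefix = /25
Subnet mask = 255.255.255.128
Last octet of IP: 61
Last octet of mask: 128
Network last octet = 61 AND 128 = 0

0


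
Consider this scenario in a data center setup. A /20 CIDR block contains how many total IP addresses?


Given: CIDR prefix /20
Host bits = 32 - 20 = 12
Total addresses = 2^12 = 4096

4096


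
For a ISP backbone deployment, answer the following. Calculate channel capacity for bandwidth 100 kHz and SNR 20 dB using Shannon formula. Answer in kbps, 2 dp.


Given: B = 100 kHz, SNR = 20 dB
SNR linear = 10^(20/10) = 100
1 + SNR = 101
log2(101) = 6.6582114828
C = 100 * 1000 * 6.6582114828 = 665821.1483 bps
C = 665.821148 kbps -> 665.82 kbps (2 dp)

665.82


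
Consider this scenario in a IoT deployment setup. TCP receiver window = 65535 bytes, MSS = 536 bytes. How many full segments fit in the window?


Given: RWND = 65535 bytes, MSS = 536 bytes
Full segments = floor(RWND / MSS)
Full segments = floor(65535 / 536)
Full segments = floor(122.2668) = 122

122


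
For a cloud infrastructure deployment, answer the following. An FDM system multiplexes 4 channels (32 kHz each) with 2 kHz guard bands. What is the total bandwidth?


Given: 4 channels, 32 kHz each, guard = 2 kHz
Channel bandwidth = 4 * 32 = 128 kHz
Guard bands = 3 gaps * 2 kHz = 6 kHz
Total = 128 + 6 = 134 kHz

134


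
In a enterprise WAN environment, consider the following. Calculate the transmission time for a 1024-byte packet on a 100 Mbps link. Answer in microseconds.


Given: packet = 1024 bytes, bandwidth = 100 Mbps
Packet in bits = 1024 * 8 = 8192 bits
Bandwidth = 100 * 10^6 = 100000000 bps
Time = 8192 / 100000000 seconds
Time in us = 8192 * 10^6 / 100000000 = 81.92

81.92


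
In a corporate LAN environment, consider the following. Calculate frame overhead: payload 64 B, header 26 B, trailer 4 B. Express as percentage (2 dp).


Given: payload = 64 B, header = 26 B, trailer = 4 B
Overhead bytes = header + trailer = 26 + 4 = 30
Total frame = payload + overhead = 64 + 30 = 94
Overhead % = 30 / 94 * 100 = 31.9149% -> 31.91% (2 dp)

31.91


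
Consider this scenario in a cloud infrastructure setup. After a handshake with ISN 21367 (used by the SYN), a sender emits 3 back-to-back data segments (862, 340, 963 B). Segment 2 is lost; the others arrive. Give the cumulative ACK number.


SYN uses sequence number 21367; first data byte = ISN + 1 = 21368.
Segment 1: SEQ = 21368, len = 862 B, covers [21368, 22229]
Segment 2: SEQ = 22230, len = 340 B, covers [22230, 22569] [LOST]
Segment 3: SEQ = 22570, len = 963 B, covers [22570, 23532]
In-order data received: bytes [21368, 22229] (segments 1..1).
Segment 2 missing -> gap begins at byte 22230; later segments buffered out of order.
Cumulative ACK = next expected in-order byte = 21368 + 862 = 22230

22230


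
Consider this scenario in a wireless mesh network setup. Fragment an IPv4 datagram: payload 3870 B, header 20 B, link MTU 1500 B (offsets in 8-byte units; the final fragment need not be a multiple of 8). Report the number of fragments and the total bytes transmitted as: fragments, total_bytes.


Max data per non-final fragment = floor((MTU - header)/8)*8 = floor((1500 - 20)/8)*8 = floor(1480/8)*8 = 1480 B
Final fragment needs no 8-byte alignment: it can carry up to MTU - header = 1480 B
Non-final fragments needed = ceil((payload - 1480) / 1480) = ceil(2390/1480) = ceil(1.6149) = 2
Number of fragments = 2 + 1 = 3
Fragment sizes (data): 2 * 1480 B + 910 B (last, 910 <= 1480 OK)
Total bytes sent = payload + n_frags * header = 3870 + 3*20 = 3870 + 60 = 3930 B

3, 3930


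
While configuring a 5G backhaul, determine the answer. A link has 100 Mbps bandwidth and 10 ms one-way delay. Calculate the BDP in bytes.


Given: bandwidth = 100 Mbps, delay = 10 ms
BDP in bits = 100 * 10^6 * 10 / 1000
BDP in bits = 1000000
BDP in bytes = 1000000 / 8 = 125000

125000


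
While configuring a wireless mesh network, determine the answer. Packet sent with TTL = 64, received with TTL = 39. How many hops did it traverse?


Given: initial TTL = 64, received TTL = 39
Hops = initial TTL - received TTL
Hops = 64 - 39 = 25

25


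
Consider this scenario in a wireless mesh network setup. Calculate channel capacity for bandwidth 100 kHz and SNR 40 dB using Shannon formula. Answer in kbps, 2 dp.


Given: B = 100 kHz, SNR = 40 dB
SNR linear = 10^(40/10) = 10000
1 + SNR = 10001
log2(10001) = 13.2878566418
C = 100 * 1000 * 13.2878566418 = 1328785.6642 bps
C = 1328.785664 kbps -> 1328.79 kbps (2 dp)

1328.79


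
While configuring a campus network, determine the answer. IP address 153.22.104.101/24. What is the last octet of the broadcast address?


Given: IP = 153.22.104.101, prefix = /24
Host bits = 32 - 24 = 8
Network last octet = 101 AND mask = 0
Host part size = 2^8 - 1 = 255
Broadcast last octet = 0 OR 255 = 255

255


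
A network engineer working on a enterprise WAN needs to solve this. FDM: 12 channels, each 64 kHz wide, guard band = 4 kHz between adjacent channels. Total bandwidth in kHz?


Given: 12 channels, 64 kHz each, guard = 4 kHz
Channel bandwidth = 12 * 64 = 768 kHz
Guard bands = 11 gaps * 4 kHz = 44 kHz
Total = 768 + 44 = 812 kHz

812


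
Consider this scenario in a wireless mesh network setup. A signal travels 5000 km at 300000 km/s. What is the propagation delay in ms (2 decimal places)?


Given: distance = 5000 km, speed = 300000 km/s
Delay = distance / speed = 5000 / 300000 seconds
Delay in ms = 5000 * 1000 / 300000
Delay = 16.6667 ms
Rounded to 2 dp = 16.67 ms

16.67


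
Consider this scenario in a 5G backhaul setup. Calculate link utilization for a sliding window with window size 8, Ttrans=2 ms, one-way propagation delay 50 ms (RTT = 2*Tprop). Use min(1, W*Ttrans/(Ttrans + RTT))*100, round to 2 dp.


Given: W = 8, Ttrans = 2 ms, RTT = 100 ms (= 2 * Tprop, Tprop = 50 ms)
Cycle time = Ttrans + RTT = 2 + 100 = 102 ms (first packet sent until its ACK returns)
W * Ttrans = 8 * 2 = 16 ms of sending per cycle
W * Ttrans / (Ttrans + RTT) = 16 / 102 = 0.156863
U = min(1, 0.156863) = 0.156863
U% = 15.69%

15.69


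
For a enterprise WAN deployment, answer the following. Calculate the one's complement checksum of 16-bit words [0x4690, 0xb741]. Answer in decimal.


Given words: [0x4690, 0xb741]
Step 1: Sum all words
Raw sum = 18064 + 46913 = 64977
One's complement = ~64977 & 0xFFFF = 558

558


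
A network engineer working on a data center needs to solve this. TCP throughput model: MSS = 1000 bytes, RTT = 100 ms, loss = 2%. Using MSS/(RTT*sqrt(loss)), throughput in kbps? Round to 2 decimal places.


Given: MSS = 1000 bytes, RTT = 100 ms, loss = 2%
RTT in seconds = 100 / 1000 = 0.1
Loss rate = 2% = 0.02
sqrt(loss) = sqrt(0.02) = 0.141421356237
Throughput (bytes/s) = 1000 / (0.1 * 0.141421356237) = 70710.6781
Throughput (kbps) = 70710.6781 * 8 / 1000 = 565.685425 -> 565.69 kbps (2 dp)

565.69


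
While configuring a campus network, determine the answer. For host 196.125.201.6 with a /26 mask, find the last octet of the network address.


Given: IP = 196.125.201.6, prefix = /26
Subnet mask = 255.255.255.192
Last octet of IP: 6
Last octet of mask: 192
Network last octet = 6 AND 192 = 0

0


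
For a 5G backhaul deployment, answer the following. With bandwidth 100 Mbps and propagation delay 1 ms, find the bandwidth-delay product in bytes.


Given: bandwidth = 100 Mbps, delay = 1 ms
BDP in bits = 100 * 10^6 * 1 / 1000
BDP in bits = 100000
BDP in bytes = 100000 / 8 = 12500

12500


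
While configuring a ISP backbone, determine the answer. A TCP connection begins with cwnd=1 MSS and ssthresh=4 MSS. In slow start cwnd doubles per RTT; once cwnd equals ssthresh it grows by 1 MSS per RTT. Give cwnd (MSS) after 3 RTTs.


RTT 0: cwnd = 1 MSS (initial)
RTT 1: cwnd = 2 MSS (slow start, doubled)
RTT 2: cwnd = 4 MSS (slow start, doubled)
RTT 3: cwnd = 5 MSS (congestion avoidance, +1)

5


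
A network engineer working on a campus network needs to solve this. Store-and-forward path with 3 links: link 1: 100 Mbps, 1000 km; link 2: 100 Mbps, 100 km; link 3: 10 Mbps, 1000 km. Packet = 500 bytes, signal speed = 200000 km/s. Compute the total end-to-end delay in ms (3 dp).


Packet = 500 bytes = 4000 bits. Store-and-forward: sum (t_trans + t_prop) per link.
Link 1: t_trans = 4000/(100*10^6) s = 0.0400 ms; t_prop = 1000/200000 s = 5.0000 ms; subtotal = 5.0400 ms
Link 2: t_trans = 4000/(100*10^6) s = 0.0400 ms; t_prop = 100/200000 s = 0.5000 ms; subtotal = 0.5400 ms
Link 3: t_trans = 4000/(10*10^6) s = 0.4000 ms; t_prop = 1000/200000 s = 5.0000 ms; subtotal = 5.4000 ms
End-to-end = 5.0400 + 0.5400 + 5.4000 = 10.9800 ms -> 10.980 ms (3 dp)

10.980


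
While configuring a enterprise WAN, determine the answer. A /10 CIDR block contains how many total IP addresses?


Given: CIDR prefix /10
Host bits = 32 - 10 = 22
Total addresses = 2^22 = 4194304

4194304


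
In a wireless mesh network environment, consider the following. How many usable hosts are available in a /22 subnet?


Given: subnet mask /22
Host bits = 32 - 22 = 10
Total addresses = 2^10 = 1024
Usable hosts = 1024 - 2 (network + broadcast) = 1022

1022


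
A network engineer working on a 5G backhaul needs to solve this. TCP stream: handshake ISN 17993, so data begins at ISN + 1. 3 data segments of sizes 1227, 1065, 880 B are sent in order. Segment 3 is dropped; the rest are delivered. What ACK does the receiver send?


SYN uses sequence number 17993; first data byte = ISN + 1 = 17994.
Segment 1: SEQ = 17994, len = 1227 B, covers [17994, 19220]
Segment 2: SEQ = 19221, len = 1065 B, covers [19221, 20285]
Segment 3: SEQ = 20286, len = 880 B, covers [20286, 21165] [LOST]
In-order data received: bytes [17994, 20285] (segments 1..2).
Segment 3 missing -> gap begins at byte 20286.
Cumulative ACK = next expected in-order byte = 17994 + 1227 + 1065 = 20286

20286


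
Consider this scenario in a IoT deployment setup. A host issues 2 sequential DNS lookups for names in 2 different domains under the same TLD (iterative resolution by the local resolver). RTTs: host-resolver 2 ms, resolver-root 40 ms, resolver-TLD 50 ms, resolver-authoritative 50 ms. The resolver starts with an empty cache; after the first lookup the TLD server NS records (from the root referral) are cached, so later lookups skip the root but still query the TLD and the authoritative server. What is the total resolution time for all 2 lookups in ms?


Lookup 1 (cold cache): local + root + TLD + auth = 2 + 40 + 50 + 50 = 142 ms
Lookups 2..2 (TLD NS cached -> skip root; new domain -> still ask TLD and auth): local + TLD + auth = 2 + 50 + 50 = 102 ms each
Remaining 1 lookups: 1 * 102 = 102 ms
Total = 142 + 102 = 244 ms

244


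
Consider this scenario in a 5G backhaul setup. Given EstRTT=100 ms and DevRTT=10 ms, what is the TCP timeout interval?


Given: EstRTT = 100 ms, DevRTT = 10 ms
Timeout = EstRTT + 4 * DevRTT
4 * DevRTT = 4 * 10 = 40
Timeout = 100 + 40 = 140 ms

140


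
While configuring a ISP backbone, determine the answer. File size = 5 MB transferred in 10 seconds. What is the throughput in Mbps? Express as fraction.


Given: file = 5 MB, time = 10 s
File in Mb = 5 * 8 = 40 Mb
Throughput = 40 / 10 Mbps
Throughput = 4 Mbps

4


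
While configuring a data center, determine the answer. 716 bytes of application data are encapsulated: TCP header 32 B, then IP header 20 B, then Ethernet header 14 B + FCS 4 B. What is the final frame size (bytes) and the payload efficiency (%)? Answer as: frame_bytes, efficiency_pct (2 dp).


TCP segment = 716 + 32 = 748 B
IP packet = 748 + 20 = 768 B
Ethernet frame = 768 + 14 + 4 = 786 B
Efficiency = app / frame = 716 / 786 = 0.910941 = 91.0941% -> 91.09% (2 dp)

786, 91.09


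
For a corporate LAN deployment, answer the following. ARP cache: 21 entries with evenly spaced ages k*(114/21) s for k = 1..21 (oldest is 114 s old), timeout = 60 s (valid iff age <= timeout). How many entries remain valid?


Ages are k * 114/21 s for k = 1..21 (spacing = 5.4286 s).
Entry k is valid iff k * 114/21 <= 60 iff k <= 21 * 60 / 114 = 11.0526
n_valid = floor(11.0526) = 11
(n_stale = 21 - 11 = 10)

11


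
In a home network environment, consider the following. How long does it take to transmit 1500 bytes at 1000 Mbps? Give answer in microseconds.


Given: packet = 1500 bytes, bandwidth = 1000 Mbps
Packet in bits = 1500 * 8 = 12000 bits
Bandwidth = 1000 * 10^6 = 1000000000 bps
Time = 12000 / 1000000000 seconds
Time in us = 12000 * 10^6 / 1000000000 = 12

12


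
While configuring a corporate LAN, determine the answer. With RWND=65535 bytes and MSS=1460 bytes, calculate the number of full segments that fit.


Given: RWND = 65535 bytes, MSS = 1460 bytes
Full segments = floor(RWND / MSS)
Full segments = floor(65535 / 1460)
Full segments = floor(44.887) = 44

44


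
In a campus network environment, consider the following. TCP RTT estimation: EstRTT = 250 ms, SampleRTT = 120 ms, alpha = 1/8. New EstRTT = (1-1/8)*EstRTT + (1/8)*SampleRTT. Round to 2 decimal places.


Given: EstRTT = 250 ms, SampleRTT = 120 ms, alpha = 1/8
New EstRTT = (1 - alpha) * EstRTT + alpha * SampleRTT
(7/8) * 250 = 218.75
(1/8) * 120 = 15
New EstRTT = 218.75 + 15 = 233.75 ms -> 233.75 ms (2 dp)

233.75


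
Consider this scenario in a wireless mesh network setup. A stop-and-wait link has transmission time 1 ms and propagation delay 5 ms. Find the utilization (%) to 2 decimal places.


Given: Ttrans = 1 ms, Tprop = 5 ms
RTT = 2 * Tprop = 2 * 5 = 10 ms
U = Ttrans / (Ttrans + RTT)
U = 1 / (1 + 10)
U = 1 / 11 = 0.090909
U% = 9.09%

9.09


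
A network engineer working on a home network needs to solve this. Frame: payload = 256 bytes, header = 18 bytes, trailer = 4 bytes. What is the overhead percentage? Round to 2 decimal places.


Given: payload = 256 B, header = 18 B, trailer = 4 B
Overhead bytes = header + trailer = 18 + 4 = 22
Total frame = payload + overhead = 256 + 22 = 278
Overhead % = 22 / 278 * 100 = 7.9137% -> 7.91% (2 dp)

7.91


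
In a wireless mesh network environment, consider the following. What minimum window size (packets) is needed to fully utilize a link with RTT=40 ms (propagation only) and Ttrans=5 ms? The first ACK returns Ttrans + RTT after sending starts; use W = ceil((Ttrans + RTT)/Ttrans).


Given: Ttrans = 5 ms, RTT = 40 ms (= 2 * Tprop, Tprop = 20 ms)
Time until first ACK returns = Ttrans + RTT = 5 + 40 = 45 ms
Need W * Ttrans >= Ttrans + RTT  ->  W >= (Ttrans + RTT) / Ttrans
(Ttrans + RTT) / Ttrans = 45 / 5 = 9
W_min = ceil(9) = 9

9


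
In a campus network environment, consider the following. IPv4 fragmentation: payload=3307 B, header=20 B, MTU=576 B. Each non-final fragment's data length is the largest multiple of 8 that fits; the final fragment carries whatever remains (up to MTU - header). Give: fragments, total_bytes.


Max data per non-final fragment = floor((MTU - header)/8)*8 = floor((576 - 20)/8)*8 = floor(556/8)*8 = 552 B
Final fragment needs no 8-byte alignment: it can carry up to MTU - header = 556 B
Non-final fragments needed = ceil((payload - 556) / 552) = ceil(2751/552) = ceil(4.9837) = 5
Number of fragments = 5 + 1 = 6
Fragment sizes (data): 5 * 552 B + 547 B (last, 547 <= 556 OK)
Total bytes sent = payload + n_frags * header = 3307 + 6*20 = 3307 + 120 = 3427 B

6, 3427


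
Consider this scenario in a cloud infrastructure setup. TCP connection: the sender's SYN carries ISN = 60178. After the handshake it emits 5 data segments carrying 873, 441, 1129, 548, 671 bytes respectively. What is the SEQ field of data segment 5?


The SYN occupies sequence number ISN = 60178, so the first data byte is ISN + 1 = 60179.
SEQ of data segment i = (ISN + 1) + sum of payload sizes of segments 1..i-1.
Segment 1: SEQ = 60179, payload = 873 bytes
Segment 2: SEQ = 61052, payload = 441 bytes
Segment 3: SEQ = 61493, payload = 1129 bytes
Segment 4: SEQ = 62622, payload = 548 bytes
Segment 5: SEQ = 63170, payload = 671 bytes
SEQ of segment 5 = 60179 + 873 + 441 + 1129 + 548 = 63170

63170


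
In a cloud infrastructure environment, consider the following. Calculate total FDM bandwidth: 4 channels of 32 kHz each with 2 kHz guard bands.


Given: 4 channels, 32 kHz each, guard = 2 kHz
Channel bandwidth = 4 * 32 = 128 kHz
Guard bands = 3 gaps * 2 kHz = 6 kHz
Total = 128 + 6 = 134 kHz

134


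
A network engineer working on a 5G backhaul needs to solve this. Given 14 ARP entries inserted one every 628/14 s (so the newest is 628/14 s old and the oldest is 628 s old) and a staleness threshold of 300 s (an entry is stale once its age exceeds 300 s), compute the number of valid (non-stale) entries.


Ages are k * 628/14 s for k = 1..14 (spacing = 44.8571 s).
Entry k is valid iff k * 628/14 <= 300 iff k <= 14 * 300 / 628 = 6.6879
n_valid = floor(6.6879) = 6
(n_stale = 14 - 6 = 8)

6


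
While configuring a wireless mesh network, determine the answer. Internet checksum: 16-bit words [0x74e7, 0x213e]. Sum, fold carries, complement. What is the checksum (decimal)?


Given words: [0x74e7, 0x213e]
Step 1: Sum all words
Raw sum = 29927 + 8510 = 38437
One's complement = ~38437 & 0xFFFF = 27098

27098


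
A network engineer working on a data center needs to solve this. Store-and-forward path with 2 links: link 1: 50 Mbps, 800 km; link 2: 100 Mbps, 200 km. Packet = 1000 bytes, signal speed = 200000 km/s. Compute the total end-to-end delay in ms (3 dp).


Packet = 1000 bytes = 8000 bits. Store-and-forward: sum (t_trans + t_prop) per link.
Link 1: t_trans = 8000/(50*10^6) s = 0.1600 ms; t_prop = 800/200000 s = 4.0000 ms; subtotal = 4.1600 ms
Link 2: t_trans = 8000/(100*10^6) s = 0.0800 ms; t_prop = 200/200000 s = 1.0000 ms; subtotal = 1.0800 ms
End-to-end = 4.1600 + 1.0800 = 5.2400 ms -> 5.240 ms (3 dp)

5.240


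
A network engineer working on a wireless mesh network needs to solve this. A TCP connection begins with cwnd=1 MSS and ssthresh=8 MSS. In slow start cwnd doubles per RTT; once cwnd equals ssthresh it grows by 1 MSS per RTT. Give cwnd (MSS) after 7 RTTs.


RTT 0: cwnd = 1 MSS (initial)
RTT 1: cwnd = 2 MSS (slow start, doubled)
RTT 2: cwnd = 4 MSS (slow start, doubled)
RTT 3: cwnd = 8 MSS (slow start, doubled)
RTT 4: cwnd = 9 MSS (congestion avoidance, +1)
RTT 5: cwnd = 10 MSS (congestion avoidance, +1)
RTT 6: cwnd = 11 MSS (congestion avoidance, +1)
RTT 7: cwnd = 12 MSS (congestion avoidance, +1)

12


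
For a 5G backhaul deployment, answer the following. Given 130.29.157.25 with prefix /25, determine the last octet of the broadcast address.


Given: IP = 130.29.157.25, prefix = /25
Host bits = 32 - 25 = 7
Network last octet = 25 AND mask = 0
Host part size = 2^7 - 1 = 127
Broadcast last octet = 0 OR 127 = 127

127


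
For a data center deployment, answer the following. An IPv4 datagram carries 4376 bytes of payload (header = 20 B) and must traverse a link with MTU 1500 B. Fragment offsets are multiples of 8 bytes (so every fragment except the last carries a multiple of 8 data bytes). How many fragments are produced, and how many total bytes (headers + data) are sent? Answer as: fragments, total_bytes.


Max data per non-final fragment = floor((MTU - header)/8)*8 = floor((1500 - 20)/8)*8 = floor(1480/8)*8 = 1480 B
Final fragment needs no 8-byte alignment: it can carry up to MTU - header = 1480 B
Non-final fragments needed = ceil((payload - 1480) / 1480) = ceil(2896/1480) = ceil(1.9568) = 2
Number of fragments = 2 + 1 = 3
Fragment sizes (data): 2 * 1480 B + 1416 B (last, 1416 <= 1480 OK)
Total bytes sent = payload + n_frags * header = 4376 + 3*20 = 4376 + 60 = 4436 B

3, 4436


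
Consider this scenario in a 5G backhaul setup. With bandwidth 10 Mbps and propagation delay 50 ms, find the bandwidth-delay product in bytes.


Given: bandwidth = 10 Mbps, delay = 50 ms
BDP in bits = 10 * 10^6 * 50 / 1000
BDP in bits = 500000
BDP in bytes = 500000 / 8 = 62500

62500


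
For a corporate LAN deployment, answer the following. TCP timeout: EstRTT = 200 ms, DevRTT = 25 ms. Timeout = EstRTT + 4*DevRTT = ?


Given: EstRTT = 200 ms, DevRTT = 25 ms
Timeout = EstRTT + 4 * DevRTT
4 * DevRTT = 4 * 25 = 100
Timeout = 200 + 100 = 300 ms

300


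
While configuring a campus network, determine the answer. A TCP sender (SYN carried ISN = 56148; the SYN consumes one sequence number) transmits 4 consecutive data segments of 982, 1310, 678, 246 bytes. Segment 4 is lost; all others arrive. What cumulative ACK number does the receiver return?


SYN uses sequence number 56148; first data byte = ISN + 1 = 56149.
Segment 1: SEQ = 56149, len = 982 B, covers [56149, 57130]
Segment 2: SEQ = 57131, len = 1310 B, covers [57131, 58440]
Segment 3: SEQ = 58441, len = 678 B, covers [58441, 59118]
Segment 4: SEQ = 59119, len = 246 B, covers [59119, 59364] [LOST]
In-order data received: bytes [56149, 59118] (segments 1..3).
Segment 4 missing -> gap begins at byte 59119.
Cumulative ACK = next expected in-order byte = 56149 + 982 + 1310 + 678 = 59119

59119


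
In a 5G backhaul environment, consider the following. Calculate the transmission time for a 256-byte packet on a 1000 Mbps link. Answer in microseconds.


Given: packet = 256 bytes, bandwidth = 1000 Mbps
Packet in bits = 256 * 8 = 2048 bits
Bandwidth = 1000 * 10^6 = 1000000000 bps
Time = 2048 / 1000000000 seconds
Time in us = 2048 * 10^6 / 1000000000 = 2.048

2.048


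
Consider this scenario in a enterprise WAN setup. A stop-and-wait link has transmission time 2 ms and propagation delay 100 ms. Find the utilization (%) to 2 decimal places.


Given: Ttrans = 2 ms, Tprop = 100 ms
RTT = 2 * Tprop = 2 * 100 = 200 ms
U = Ttrans / (Ttrans + RTT)
U = 2 / (2 + 200)
U = 2 / 202 = 0.009901
U% = 0.99%

0.99


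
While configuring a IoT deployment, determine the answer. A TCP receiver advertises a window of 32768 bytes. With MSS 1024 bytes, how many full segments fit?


Given: RWND = 32768 bytes, MSS = 1024 bytes
Full segments = floor(RWND / MSS)
Full segments = floor(32768 / 1024)
Full segments = floor(32.0) = 32

32


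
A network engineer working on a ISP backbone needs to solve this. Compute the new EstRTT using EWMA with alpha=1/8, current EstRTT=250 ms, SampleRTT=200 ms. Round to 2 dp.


Given: EstRTT = 250 ms, SampleRTT = 200 ms, alpha = 1/8
New EstRTT = (1 - alpha) * EstRTT + alpha * SampleRTT
(7/8) * 250 = 218.75
(1/8) * 200 = 25
New EstRTT = 218.75 + 25 = 243.75 ms -> 243.75 ms (2 dp)

243.75


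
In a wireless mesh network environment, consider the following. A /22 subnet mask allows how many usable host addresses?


Given: subnet mask /22
Host bits = 32 - 22 = 10
Total addresses = 2^10 = 1024
Usable hosts = 1024 - 2 (network + broadcast) = 1022

1022


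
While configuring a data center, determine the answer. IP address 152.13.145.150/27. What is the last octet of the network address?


Given: IP = 152.13.145.150, prefix = /27
Subnet mask = 255.255.255.224
Last octet of IP: 150
Last octet of mask: 224
Network last octet = 150 AND 224 = 128

128


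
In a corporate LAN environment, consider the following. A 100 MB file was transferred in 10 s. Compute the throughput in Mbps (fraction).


Given: file = 100 MB, time = 10 s
File in Mb = 100 * 8 = 800 Mb
Throughput = 800 / 10 Mbps
Throughput = 80 Mbps

80


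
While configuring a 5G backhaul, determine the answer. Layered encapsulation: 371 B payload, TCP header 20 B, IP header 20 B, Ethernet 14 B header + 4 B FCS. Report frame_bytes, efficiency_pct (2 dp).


TCP segment = 371 + 20 = 391 B
IP packet = 391 + 20 = 411 B
Ethernet frame = 411 + 14 + 4 = 429 B
Efficiency = app / frame = 371 / 429 = 0.864802 = 86.4802% -> 86.48% (2 dp)

429, 86.48


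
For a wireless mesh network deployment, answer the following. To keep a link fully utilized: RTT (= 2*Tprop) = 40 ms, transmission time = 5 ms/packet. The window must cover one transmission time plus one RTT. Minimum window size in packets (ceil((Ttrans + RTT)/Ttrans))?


Given: Ttrans = 5 ms, RTT = 40 ms (= 2 * Tprop, Tprop = 20 ms)
Time until first ACK returns = Ttrans + RTT = 5 + 40 = 45 ms
Need W * Ttrans >= Ttrans + RTT  ->  W >= (Ttrans + RTT) / Ttrans
(Ttrans + RTT) / Ttrans = 45 / 5 = 9
W_min = ceil(9) = 9

9


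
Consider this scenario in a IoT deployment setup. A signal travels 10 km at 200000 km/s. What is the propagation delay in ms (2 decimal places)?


Given: distance = 10 km, speed = 200000 km/s
Delay = distance / speed = 10 / 200000 seconds
Delay in ms = 10 * 1000 / 200000
Delay = 0.0500 ms
Rounded to 2 dp = 0.05 ms

0.05


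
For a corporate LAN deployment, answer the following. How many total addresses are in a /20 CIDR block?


Given: CIDR prefix /20
Host bits = 32 - 20 = 12
Total addresses = 2^12 = 4096

4096


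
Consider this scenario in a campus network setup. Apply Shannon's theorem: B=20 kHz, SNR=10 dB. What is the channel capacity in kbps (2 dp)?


Given: B = 20 kHz, SNR = 10 dB
SNR linear = 10^(10/10) = 10
1 + SNR = 11
log2(11) = 3.4594316186
C = 20 * 1000 * 3.4594316186 = 69188.6324 bps
C = 69.188632 kbps -> 69.19 kbps (2 dp)

69.19


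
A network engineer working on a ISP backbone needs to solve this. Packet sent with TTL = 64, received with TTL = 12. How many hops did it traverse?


Given: initial TTL = 64, received TTL = 12
Hops = initial TTL - received TTL
Hops = 64 - 12 = 52

52


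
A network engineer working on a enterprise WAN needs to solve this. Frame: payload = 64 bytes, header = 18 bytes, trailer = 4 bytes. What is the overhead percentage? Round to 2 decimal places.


Given: payload = 64 B, header = 18 B, trailer = 4 B
Overhead bytes = header + trailer = 18 + 4 = 22
Total frame = payload + overhead = 64 + 22 = 86
Overhead % = 22 / 86 * 100 = 25.5814% -> 25.58% (2 dp)

25.58


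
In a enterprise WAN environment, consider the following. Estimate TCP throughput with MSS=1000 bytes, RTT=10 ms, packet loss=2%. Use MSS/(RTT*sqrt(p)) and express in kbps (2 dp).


Given: MSS = 1000 bytes, RTT = 10 ms, loss = 2%
RTT in seconds = 10 / 1000 = 0.01
Loss rate = 2% = 0.02
sqrt(loss) = sqrt(0.02) = 0.141421356237
Throughput (bytes/s) = 1000 / (0.01 * 0.141421356237) = 707106.7812
Throughput (kbps) = 707106.7812 * 8 / 1000 = 5656.854249 -> 5656.85 kbps (2 dp)

5656.85


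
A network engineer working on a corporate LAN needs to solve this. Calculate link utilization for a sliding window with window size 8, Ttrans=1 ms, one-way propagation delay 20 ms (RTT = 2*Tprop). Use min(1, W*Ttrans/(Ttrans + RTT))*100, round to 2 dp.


Given: W = 8, Ttrans = 1 ms, RTT = 40 ms (= 2 * Tprop, Tprop = 20 ms)
Cycle time = Ttrans + RTT = 1 + 40 = 41 ms (first packet sent until its ACK returns)
W * Ttrans = 8 * 1 = 8 ms of sending per cycle
W * Ttrans / (Ttrans + RTT) = 8 / 41 = 0.195122
U = min(1, 0.195122) = 0.195122
U% = 19.51%

19.51


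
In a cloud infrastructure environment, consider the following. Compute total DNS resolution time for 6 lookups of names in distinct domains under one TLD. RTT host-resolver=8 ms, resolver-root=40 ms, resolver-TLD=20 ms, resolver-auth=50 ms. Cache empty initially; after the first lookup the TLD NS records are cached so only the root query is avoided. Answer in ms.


Lookup 1 (cold cache): local + root + TLD + auth = 8 + 40 + 20 + 50 = 118 ms
Lookups 2..6 (TLD NS cached -> skip root; new domain -> still ask TLD and auth): local + TLD + auth = 8 + 20 + 50 = 78 ms each
Remaining 5 lookups: 5 * 78 = 390 ms
Total = 118 + 390 = 508 ms

508
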